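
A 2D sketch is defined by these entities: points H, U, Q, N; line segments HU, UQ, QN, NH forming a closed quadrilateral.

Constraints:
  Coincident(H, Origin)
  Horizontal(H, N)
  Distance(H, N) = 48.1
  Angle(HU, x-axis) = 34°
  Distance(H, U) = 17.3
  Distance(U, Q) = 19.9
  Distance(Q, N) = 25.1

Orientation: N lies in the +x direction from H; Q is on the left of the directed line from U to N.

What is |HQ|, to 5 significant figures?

37.155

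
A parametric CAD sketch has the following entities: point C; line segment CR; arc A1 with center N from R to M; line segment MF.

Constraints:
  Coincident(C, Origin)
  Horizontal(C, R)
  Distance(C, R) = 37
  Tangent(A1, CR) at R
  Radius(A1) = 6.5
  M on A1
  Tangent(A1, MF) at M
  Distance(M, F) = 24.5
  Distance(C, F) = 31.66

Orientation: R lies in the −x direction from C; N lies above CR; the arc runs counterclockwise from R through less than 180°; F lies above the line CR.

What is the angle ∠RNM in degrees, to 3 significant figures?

61.4°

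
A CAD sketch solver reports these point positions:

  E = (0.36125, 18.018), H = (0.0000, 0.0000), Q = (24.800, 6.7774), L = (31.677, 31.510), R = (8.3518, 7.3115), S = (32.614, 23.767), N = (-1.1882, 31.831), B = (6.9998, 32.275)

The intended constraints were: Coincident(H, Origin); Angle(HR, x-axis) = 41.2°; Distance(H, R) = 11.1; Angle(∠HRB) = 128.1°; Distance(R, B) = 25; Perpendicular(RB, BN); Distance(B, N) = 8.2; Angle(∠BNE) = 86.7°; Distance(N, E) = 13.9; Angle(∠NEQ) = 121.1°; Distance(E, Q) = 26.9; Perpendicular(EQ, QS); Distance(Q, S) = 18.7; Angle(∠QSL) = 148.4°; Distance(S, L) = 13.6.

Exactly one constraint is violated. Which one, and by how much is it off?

Distance(S, L) = 13.6 — off by 5.80.

H = (0.00, 0.00) ✓; HR at 41.20° ✓; |HR| = 11.10 ✓; ∠HRB = 128.1° ✓; |RB| = 25.00 ✓; ∠(RB, BN) = 90.00° ✓; |BN| = 8.200 ✓; ∠BNE = 86.70° ✓; |NE| = 13.90 ✓; ∠NEQ = 121.1° ✓; |EQ| = 26.90 ✓; ∠(EQ, QS) = 90.00° ✓; |QS| = 18.70 ✓; ∠QSL = 148.4° ✓; |SL| = 7.799 ✗.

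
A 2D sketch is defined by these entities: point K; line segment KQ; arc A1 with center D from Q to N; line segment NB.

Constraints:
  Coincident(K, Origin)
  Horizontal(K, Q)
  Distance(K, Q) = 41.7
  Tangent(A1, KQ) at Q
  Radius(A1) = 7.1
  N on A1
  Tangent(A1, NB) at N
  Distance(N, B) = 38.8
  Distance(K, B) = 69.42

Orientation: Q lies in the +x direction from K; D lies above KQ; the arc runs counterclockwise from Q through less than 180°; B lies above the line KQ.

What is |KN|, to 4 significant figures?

49.17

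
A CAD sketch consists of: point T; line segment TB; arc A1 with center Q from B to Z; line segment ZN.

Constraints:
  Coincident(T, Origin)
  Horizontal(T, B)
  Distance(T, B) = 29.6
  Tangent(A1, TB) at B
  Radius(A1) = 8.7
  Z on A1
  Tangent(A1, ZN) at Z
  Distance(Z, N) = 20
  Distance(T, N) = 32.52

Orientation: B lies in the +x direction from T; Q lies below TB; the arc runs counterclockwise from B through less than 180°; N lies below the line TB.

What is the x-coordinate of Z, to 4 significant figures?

21.00

Checks: |QZ| = 8.700 ✓; ∠(QZ, ZN) = 90.00° ✓; |ZN| = 20.00 ✓; |TN| = 32.52 ✓.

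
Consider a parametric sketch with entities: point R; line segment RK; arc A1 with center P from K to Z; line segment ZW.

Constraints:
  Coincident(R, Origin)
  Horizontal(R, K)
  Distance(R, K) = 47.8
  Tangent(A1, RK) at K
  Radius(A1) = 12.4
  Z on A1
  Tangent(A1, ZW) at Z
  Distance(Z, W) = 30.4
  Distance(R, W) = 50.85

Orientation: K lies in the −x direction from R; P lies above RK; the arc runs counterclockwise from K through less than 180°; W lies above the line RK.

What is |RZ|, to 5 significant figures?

37.059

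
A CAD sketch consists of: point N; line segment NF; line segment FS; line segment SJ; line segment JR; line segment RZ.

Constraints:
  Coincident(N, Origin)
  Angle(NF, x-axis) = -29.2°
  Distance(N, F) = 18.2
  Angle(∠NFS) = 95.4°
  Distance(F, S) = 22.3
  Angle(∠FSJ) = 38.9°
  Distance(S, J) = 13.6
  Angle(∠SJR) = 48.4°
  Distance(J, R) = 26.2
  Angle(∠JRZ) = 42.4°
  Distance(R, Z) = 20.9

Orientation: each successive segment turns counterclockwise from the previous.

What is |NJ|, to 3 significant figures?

16.5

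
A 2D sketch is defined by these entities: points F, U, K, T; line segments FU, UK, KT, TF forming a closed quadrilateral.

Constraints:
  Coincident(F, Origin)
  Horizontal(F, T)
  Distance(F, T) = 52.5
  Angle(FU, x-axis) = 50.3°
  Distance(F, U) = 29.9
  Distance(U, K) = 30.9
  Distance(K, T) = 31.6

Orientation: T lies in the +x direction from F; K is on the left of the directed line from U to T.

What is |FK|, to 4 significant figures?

58.06

Checks: |UK| = 30.90 ✓; |KT| = 31.60 ✓.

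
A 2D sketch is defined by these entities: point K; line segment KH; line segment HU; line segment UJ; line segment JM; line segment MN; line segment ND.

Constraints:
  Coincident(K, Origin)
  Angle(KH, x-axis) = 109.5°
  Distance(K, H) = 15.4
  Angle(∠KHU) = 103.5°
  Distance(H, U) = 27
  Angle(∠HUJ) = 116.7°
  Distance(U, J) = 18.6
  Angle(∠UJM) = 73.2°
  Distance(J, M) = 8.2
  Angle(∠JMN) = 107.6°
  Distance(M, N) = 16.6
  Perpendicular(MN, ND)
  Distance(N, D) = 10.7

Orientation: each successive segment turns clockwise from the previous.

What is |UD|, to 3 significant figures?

2.67

K is at the origin; KH runs at 109.5° with length 15.4, so H = (-5.14, 14.5). ∠KHU = 103.5° gives HU at 33.0° from the x-axis; with |HU| = 27.0, U = (17.5, 29.2). ∠HUJ = 116.7° gives UJ at -30.3° from the x-axis; with |UJ| = 18.6, J = (33.6, 19.8). ∠UJM = 73.2° gives JM at -137° from the x-axis; with |JM| = 8.2, M = (27.6, 14.3). ∠JMN = 107.6° gives MN at 150° from the x-axis; with |MN| = 16.6, N = (13.1, 22.4). The perpendicularity gives ND at right angles to MN, so ND runs at 60.5°; with |ND| = 10.7, D = (18.4, 31.7). Then |UD| = |D − U| = 2.67.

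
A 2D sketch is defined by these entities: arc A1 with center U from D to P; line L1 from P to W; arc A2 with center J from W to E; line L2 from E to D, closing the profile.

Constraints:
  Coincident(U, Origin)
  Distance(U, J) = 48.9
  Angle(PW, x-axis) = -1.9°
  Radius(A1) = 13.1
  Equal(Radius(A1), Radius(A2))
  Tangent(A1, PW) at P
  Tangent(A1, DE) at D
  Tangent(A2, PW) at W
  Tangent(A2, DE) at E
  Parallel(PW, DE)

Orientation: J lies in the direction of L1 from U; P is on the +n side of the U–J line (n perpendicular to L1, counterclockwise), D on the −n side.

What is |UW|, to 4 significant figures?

50.62

Tangency of A1 to both parallel lines with radius 13.1 puts P and D at U ± 13.1·n: P = (0.4343, 13.09), D = (-0.4343, -13.09). Equal radii place W and E the same way about J: W = J + 13.1·n = (49.31, 11.47), E = J − 13.1·n = (48.44, -14.71). Then |UW| = |W − U| = 50.62.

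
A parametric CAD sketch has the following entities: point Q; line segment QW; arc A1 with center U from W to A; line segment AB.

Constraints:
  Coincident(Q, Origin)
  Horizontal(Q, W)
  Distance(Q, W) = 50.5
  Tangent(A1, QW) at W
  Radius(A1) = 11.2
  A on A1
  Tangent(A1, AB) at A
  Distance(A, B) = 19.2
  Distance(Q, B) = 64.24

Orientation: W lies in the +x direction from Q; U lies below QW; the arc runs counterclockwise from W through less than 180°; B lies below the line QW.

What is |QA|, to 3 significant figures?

46.2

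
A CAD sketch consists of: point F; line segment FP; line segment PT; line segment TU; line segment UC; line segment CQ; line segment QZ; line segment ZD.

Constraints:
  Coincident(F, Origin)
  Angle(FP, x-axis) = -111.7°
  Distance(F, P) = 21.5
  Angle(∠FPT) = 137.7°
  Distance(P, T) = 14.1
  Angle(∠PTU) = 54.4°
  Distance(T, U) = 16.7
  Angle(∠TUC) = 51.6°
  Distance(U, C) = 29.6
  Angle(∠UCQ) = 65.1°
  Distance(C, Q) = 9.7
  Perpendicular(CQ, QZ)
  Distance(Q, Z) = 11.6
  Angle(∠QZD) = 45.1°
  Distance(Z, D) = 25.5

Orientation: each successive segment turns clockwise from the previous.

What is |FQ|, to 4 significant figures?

35.30

F is at the origin; FP runs at -111.7° with length 21.5, so P = (-7.950, -19.98). ∠FPT = 137.7° gives PT at -154.0° from the x-axis; with |PT| = 14.1, T = (-20.62, -26.16). ∠PTU = 54.4° gives TU at 80.40° from the x-axis; with |TU| = 16.7, U = (-17.84, -9.691). ∠TUC = 51.6° gives UC at -48.00° from the x-axis; with |UC| = 29.6, C = (1.969, -31.69). ∠UCQ = 65.1° gives CQ at -162.9° from the x-axis; with |CQ| = 9.7, Q = (-7.302, -34.54). Then |FQ| = |Q − F| = 35.30.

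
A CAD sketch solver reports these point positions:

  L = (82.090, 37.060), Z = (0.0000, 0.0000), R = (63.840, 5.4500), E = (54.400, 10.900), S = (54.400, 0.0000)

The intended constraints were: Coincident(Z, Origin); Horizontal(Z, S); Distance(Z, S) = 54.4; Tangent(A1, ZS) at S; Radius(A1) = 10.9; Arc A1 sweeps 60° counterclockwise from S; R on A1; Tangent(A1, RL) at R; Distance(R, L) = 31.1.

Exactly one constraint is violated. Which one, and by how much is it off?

Distance(R, L) = 31.1 — off by 5.40.

Z = (0.00, 0.00) ✓; Z.y = 0.00, S.y = 0.00 ✓; |ZS| = 54.40 ✓; ∠(ES, SZ) = 90.00° ✓; |ES| = 10.90 ✓; bearing(E→R) − bearing(E→S) = 60.00° ✓; |ER| = 10.90 ✓; ∠(ER, RL) = 90.00° ✓; |RL| = 36.50 ✗.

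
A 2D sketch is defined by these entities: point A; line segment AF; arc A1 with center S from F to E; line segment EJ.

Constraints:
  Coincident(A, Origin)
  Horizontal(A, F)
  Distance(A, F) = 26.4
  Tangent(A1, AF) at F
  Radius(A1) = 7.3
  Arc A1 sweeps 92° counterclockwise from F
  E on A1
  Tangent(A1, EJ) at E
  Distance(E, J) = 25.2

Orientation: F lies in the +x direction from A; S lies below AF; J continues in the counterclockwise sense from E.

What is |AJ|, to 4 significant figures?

38.36

A is at the origin; A and F share the same y with |AF| = 26.4 and F on the +x side, so F = (26.40, 0.000). A1 meets AF tangentially, so SF is at right angles to AF, so S = F + (0, -7.3) = (26.40, -7.300). On A1, F sits at bearing 90° from S; a 92° counterclockwise sweep puts E at bearing 182°, so E = S + 7.3·(cos 182°, sin 182°) = (19.10, -7.555). Since A1 is tangent to EJ there, SE ⟂ EJ, so EJ runs along (−sin 182°, cos 182°); with |EJ| = 25.2, J = (19.98, -32.74). Then |AJ| = |J − A| = 38.36.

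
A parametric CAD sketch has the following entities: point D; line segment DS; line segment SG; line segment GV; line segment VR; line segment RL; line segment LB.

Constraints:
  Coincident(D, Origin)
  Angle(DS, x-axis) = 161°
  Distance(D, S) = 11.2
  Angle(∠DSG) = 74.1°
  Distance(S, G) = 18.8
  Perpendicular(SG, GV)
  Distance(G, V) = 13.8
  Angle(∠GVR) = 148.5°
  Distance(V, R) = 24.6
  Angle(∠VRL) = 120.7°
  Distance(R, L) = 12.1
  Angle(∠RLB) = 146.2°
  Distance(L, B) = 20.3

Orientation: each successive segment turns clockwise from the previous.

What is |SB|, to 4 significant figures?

32.49

∠VRL = 120.7° gives RL at -125.7° from the x-axis; with |RL| = 12.1, L = (14.27, -21.20). ∠RLB = 146.2° gives LB at -159.5° from the x-axis; with |LB| = 20.3, B = (-4.742, -28.31). Then |SB| = |B − S| = 32.49.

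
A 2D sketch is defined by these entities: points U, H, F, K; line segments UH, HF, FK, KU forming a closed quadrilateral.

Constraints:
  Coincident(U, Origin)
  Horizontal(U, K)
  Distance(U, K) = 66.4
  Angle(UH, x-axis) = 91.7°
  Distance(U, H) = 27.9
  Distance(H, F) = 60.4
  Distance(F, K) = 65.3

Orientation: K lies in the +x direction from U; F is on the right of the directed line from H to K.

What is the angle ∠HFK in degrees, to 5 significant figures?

70.640°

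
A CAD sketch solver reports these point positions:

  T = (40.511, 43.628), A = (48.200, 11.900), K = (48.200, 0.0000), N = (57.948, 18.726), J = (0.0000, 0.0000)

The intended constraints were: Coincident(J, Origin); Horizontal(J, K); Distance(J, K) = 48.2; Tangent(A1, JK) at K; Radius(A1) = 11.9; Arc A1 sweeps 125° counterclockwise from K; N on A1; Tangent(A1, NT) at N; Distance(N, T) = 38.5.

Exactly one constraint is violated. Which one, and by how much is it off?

Distance(N, T) = 38.5 — off by 8.10.

J = (0.00, 0.00) ✓; J.y = 0.00, K.y = 0.00 ✓; |JK| = 48.20 ✓; ∠(AK, KJ) = 90.00° ✓; |AK| = 11.90 ✓; bearing(A→N) − bearing(A→K) = 125.0° ✓; |AN| = 11.90 ✓; ∠(AN, NT) = 90.00° ✓; |NT| = 30.40 ✗.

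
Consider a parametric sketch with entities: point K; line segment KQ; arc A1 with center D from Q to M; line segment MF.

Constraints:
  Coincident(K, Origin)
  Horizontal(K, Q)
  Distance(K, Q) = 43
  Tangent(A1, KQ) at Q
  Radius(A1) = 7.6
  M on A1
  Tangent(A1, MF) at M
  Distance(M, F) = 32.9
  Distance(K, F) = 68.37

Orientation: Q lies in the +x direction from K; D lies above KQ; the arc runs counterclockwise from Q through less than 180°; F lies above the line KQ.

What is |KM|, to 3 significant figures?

50.9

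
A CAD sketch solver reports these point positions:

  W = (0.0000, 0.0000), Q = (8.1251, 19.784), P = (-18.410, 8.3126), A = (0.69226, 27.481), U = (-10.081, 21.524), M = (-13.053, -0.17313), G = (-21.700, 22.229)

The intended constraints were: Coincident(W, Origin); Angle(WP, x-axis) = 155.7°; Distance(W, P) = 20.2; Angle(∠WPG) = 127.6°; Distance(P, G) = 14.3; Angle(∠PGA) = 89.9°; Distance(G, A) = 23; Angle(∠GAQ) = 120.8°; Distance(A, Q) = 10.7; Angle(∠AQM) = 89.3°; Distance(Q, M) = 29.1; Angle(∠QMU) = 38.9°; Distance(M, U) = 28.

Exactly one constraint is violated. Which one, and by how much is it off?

Distance(M, U) = 28 — off by 6.10.

W = (0.00, 0.00) ✓; WP at 155.7° ✓; |WP| = 20.20 ✓; ∠WPG = 127.6° ✓; |PG| = 14.30 ✓; ∠PGA = 89.90° ✓; |GA| = 23.00 ✓; ∠GAQ = 120.8° ✓; |AQ| = 10.70 ✓; ∠AQM = 89.30° ✓; |QM| = 29.10 ✓; ∠QMU = 38.90° ✓; |MU| = 21.90 ✗.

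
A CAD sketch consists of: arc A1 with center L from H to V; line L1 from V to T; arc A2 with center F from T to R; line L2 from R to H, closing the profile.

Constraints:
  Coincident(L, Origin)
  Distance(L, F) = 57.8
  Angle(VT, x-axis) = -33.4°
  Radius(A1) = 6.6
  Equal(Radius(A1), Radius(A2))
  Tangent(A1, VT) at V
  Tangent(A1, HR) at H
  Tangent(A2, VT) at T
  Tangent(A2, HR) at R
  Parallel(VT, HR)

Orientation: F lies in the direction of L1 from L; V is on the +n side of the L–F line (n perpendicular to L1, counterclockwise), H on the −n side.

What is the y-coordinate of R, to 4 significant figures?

-37.33

The slot axis is L1's direction at -33.4°, so u = (cos -33.4°, sin -33.4°) = (0.8348, -0.5505) and n = (−sin -33.4°, cos -33.4°) = (0.5505, 0.8348). L is at the origin and F lies 57.8 along u from L, so F = 57.8·u = (48.25, -31.82). Tangency of A1 to both parallel lines with radius 6.6 puts V and H at L ± 6.6·n: V = (3.633, 5.510), H = (-3.633, -5.510). Equal radii place T and R the same way about F: T = F + 6.6·n = (51.89, -26.31), R = F − 6.6·n = (44.62, -37.33). So R.y = -37.33.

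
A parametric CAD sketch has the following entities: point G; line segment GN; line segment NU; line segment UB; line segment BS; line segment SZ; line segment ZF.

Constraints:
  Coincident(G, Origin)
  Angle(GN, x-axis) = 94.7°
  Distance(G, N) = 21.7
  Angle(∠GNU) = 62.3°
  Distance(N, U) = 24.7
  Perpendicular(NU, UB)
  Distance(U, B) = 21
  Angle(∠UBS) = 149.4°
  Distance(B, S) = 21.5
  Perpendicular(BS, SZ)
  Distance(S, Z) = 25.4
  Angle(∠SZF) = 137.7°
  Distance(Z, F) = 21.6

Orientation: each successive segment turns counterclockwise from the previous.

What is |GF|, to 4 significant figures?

27.91

The perpendicularity gives SZ at right angles to BS, so SZ runs at 63.00°; with |SZ| = 25.4, Z = (19.31, 3.532). ∠SZF = 137.7° gives ZF at 105.3° from the x-axis; with |ZF| = 21.6, F = (13.61, 24.37). Then |GF| = |F − G| = 27.91.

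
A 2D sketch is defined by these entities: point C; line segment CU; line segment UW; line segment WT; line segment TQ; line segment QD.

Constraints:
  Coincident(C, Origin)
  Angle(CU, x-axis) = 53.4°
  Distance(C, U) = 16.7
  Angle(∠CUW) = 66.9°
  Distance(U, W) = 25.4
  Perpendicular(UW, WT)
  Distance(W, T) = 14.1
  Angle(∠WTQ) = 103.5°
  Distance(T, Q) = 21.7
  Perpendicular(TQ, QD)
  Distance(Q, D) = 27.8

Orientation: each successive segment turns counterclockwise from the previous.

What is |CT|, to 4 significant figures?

18.89

∠CUW = 66.9° gives UW at 166.5° from the x-axis; with |UW| = 25.4, W = (-14.74, 19.34). The perpendicularity gives WT at right angles to UW, so WT runs at -103.5°; with |WT| = 14.1, T = (-18.03, 5.626). Then |CT| = |T − C| = 18.89.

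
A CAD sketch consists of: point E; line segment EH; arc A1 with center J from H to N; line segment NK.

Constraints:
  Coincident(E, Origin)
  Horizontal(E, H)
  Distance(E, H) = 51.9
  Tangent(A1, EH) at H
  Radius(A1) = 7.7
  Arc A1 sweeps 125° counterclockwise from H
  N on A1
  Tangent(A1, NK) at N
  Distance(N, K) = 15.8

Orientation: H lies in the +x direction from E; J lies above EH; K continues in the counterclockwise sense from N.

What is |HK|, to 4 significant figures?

25.21

E is at the origin; EH is horizontal with |EH| = 51.9 and H on the +x side, so H = (51.90, 0.000). A1 meets EH tangentially, so JH is at right angles to EH, so J = H + (0, 7.7) = (51.90, 7.700). On A1, H sits at bearing -90° from J; a 125° counterclockwise sweep puts N at bearing 35°, so N = J + 7.7·(cos 35°, sin 35°) = (58.21, 12.12). Tangency of A1 to NK means the radius JN is perpendicular to NK, so NK runs along (−sin 35°, cos 35°); with |NK| = 15.8, K = (49.14, 25.06). Then |HK| = |K − H| = 25.21.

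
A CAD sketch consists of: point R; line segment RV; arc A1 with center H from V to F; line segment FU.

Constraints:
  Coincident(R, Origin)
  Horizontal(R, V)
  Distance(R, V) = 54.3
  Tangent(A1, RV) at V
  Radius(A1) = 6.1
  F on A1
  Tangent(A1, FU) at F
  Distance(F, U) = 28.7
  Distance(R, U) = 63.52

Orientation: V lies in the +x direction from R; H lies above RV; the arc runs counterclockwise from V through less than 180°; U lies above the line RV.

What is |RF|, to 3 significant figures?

60.7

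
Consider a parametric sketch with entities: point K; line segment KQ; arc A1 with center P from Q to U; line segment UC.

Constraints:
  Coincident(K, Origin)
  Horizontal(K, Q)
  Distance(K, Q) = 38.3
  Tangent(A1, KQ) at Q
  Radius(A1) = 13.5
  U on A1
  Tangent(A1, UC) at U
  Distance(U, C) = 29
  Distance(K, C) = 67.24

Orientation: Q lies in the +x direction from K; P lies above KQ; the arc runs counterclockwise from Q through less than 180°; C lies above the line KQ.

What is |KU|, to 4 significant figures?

53.47

Checks: K = (0.00, 0.00) ✓; |PU| = 13.50 ✓; ∠(PU, UC) = 90.00° ✓; |UC| = 29.00 ✓; |KC| = 67.24 ✓.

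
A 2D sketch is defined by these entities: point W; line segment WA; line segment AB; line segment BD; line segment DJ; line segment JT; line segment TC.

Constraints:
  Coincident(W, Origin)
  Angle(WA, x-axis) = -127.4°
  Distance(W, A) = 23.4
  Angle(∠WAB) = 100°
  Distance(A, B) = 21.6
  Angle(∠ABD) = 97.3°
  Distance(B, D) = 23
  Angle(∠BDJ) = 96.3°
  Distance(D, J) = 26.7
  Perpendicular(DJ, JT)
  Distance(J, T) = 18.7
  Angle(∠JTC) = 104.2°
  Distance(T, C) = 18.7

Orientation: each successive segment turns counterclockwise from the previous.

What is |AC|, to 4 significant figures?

10.94

W is at the origin; WA runs at -127.4° with length 23.4, so A = (-14.21, -18.59). ∠WAB = 100.0° gives AB at -47.40° from the x-axis; with |AB| = 21.6, B = (0.4079, -34.49). ∠ABD = 97.3° gives BD at 35.30° from the x-axis; with |BD| = 23.0, D = (19.18, -21.20). ∠BDJ = 96.3° gives DJ at 119.0° from the x-axis; with |DJ| = 26.7, J = (6.235, 2.154). DJ is perpendicular to JT, so JT runs at -151.0°; with |JT| = 18.7, T = (-10.12, -6.912). ∠JTC = 104.2° gives TC at -75.20° from the x-axis; with |TC| = 18.7, C = (-5.344, -24.99). Then |AC| = |C − A| = 10.94.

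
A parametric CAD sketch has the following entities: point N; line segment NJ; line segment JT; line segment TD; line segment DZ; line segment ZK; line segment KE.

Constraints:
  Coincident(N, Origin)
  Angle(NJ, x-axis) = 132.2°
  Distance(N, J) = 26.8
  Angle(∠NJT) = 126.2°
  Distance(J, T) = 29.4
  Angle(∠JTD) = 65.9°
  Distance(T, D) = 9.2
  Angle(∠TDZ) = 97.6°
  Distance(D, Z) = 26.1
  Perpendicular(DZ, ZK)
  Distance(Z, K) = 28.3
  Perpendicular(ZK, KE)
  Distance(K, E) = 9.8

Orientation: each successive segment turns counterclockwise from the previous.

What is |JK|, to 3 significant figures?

27.5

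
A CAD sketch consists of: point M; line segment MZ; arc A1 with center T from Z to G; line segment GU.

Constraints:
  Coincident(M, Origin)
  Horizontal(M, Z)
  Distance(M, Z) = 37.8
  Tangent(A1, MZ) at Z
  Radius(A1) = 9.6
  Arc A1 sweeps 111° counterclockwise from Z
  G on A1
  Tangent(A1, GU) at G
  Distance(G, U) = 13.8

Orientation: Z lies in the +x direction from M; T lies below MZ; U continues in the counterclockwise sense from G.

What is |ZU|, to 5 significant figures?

26.233

M is at the origin; M and Z share the same y with |MZ| = 37.8 and Z on the +x side, so Z = (37.800, 0.0000). A1 meets MZ tangentially, so TZ is at right angles to MZ, so T = Z + (0, -9.6) = (37.800, -9.6000). On A1, Z sits at bearing 90° from T; a 111° counterclockwise sweep puts G at bearing 201°, so G = T + 9.6·(cos 201°, sin 201°) = (28.838, -13.040). Tangency of A1 to GU means the radius TG is perpendicular to GU, so GU runs along (−sin 201°, cos 201°); with |GU| = 13.8, U = (33.783, -25.924). Then |ZU| = |U − Z| = 26.233.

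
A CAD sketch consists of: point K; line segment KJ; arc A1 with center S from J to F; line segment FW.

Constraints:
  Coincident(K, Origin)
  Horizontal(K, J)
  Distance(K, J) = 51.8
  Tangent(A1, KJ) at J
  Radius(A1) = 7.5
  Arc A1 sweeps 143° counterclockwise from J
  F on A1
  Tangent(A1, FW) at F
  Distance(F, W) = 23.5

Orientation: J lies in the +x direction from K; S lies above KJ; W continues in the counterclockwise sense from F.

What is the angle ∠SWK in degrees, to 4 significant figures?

88.95°

K is at the origin; KJ is horizontal with |KJ| = 51.8 and J on the +x side, so J = (51.80, 0.000). Tangency of A1 to KJ means the radius SJ is perpendicular to KJ, so S = J + (0, 7.5) = (51.80, 7.500). On A1, J sits at bearing -90° from S; a 143° counterclockwise sweep puts F at bearing 53°, so F = S + 7.5·(cos 53°, sin 53°) = (56.31, 13.49). Tangency of A1 to FW means the radius SF is perpendicular to FW, so FW runs along (−sin 53°, cos 53°); with |FW| = 23.5, W = (37.55, 27.63). Then cos ∠SWK = WS·WK / (|WS||WK|), giving 88.95°.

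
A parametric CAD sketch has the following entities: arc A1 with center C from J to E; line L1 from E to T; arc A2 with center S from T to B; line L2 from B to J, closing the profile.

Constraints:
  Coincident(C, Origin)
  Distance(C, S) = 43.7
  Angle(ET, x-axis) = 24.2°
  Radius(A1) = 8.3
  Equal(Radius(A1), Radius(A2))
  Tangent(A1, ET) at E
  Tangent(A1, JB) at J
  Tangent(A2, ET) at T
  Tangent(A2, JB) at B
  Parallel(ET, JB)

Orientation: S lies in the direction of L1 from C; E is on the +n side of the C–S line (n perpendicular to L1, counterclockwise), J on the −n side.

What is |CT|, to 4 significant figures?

44.48

The slot axis is L1's direction at 24.2°, so u = (cos 24.2°, sin 24.2°) = (0.9121, 0.4099) and n = (−sin 24.2°, cos 24.2°) = (-0.4099, 0.9121). C is at the origin and S lies 43.7 along u from C, so S = 43.7·u = (39.86, 17.91). Tangency of A1 to both parallel lines with radius 8.3 puts E and J at C ± 8.3·n: E = (-3.402, 7.571), J = (3.402, -7.571). Equal radii place T and B the same way about S: T = S + 8.3·n = (36.46, 25.48), B = S − 8.3·n = (43.26, 10.34). Then |CT| = |T − C| = 44.48.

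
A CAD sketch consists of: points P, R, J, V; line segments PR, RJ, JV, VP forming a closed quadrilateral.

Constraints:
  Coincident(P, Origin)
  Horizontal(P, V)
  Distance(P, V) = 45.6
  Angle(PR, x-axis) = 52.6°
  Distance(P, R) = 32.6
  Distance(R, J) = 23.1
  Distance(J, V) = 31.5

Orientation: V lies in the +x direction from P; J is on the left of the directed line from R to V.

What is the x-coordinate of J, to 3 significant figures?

42.3

P is at the origin; P and V share the same y with |PV| = 45.6 and V in +x, so V = (45.6, 0). PR runs at 52.6° with |PR| = 32.6, so R = (19.8, 25.9). J is determined by |RJ| = 23.1 and |JV| = 31.5 together: it lies at the intersection of circle(R, 23.1) and circle(V, 31.5). With |RV| = 36.6, the foot of the radical line on RV is 12.0 from R and the perpendicular offset is √(23.1² − 12.0²) = 19.7. Taking the left-of-RV solution: J = (42.3, 31.3).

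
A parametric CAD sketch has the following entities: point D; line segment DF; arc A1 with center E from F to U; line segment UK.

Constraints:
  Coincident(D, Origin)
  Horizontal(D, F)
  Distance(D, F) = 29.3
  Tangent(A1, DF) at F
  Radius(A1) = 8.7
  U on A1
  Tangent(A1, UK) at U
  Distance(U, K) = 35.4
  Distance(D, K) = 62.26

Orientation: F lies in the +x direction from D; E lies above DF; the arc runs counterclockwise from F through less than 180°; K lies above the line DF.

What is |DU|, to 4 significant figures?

38.18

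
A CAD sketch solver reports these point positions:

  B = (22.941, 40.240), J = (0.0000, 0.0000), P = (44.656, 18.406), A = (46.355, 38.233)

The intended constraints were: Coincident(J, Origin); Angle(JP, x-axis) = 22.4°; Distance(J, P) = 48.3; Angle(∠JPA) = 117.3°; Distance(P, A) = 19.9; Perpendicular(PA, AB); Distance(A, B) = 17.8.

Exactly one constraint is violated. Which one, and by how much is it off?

Distance(A, B) = 17.8 — off by 5.70.

J = (0.00, 0.00) ✓; JP at 22.40° ✓; |JP| = 48.30 ✓; ∠JPA = 117.3° ✓; |PA| = 19.90 ✓; ∠(PA, AB) = 90.00° ✓; |AB| = 23.50 ✗.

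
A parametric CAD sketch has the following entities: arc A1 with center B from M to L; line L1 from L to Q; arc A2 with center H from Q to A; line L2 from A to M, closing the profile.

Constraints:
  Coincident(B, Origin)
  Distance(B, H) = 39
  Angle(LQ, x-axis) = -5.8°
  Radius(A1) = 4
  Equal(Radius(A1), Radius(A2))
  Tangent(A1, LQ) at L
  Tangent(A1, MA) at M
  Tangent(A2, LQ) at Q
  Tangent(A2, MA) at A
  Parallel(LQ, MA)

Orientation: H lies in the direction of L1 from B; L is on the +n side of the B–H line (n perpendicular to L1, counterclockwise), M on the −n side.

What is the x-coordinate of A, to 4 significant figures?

38.40

Tangency of A1 to both parallel lines with radius 4.0 puts L and M at B ± 4.0·n: L = (0.4042, 3.980), M = (-0.4042, -3.980). Equal radii place Q and A the same way about H: Q = H + 4.0·n = (39.20, 0.03833), A = H − 4.0·n = (38.40, -7.921). So A.x = 38.40.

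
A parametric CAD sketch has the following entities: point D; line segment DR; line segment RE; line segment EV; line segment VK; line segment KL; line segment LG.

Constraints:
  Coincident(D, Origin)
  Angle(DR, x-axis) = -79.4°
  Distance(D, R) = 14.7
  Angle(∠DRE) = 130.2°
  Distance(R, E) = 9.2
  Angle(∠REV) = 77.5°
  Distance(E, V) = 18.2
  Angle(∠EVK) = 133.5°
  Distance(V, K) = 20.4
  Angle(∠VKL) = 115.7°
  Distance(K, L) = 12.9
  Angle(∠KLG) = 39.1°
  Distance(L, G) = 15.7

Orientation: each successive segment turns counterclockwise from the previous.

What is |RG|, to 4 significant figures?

20.95

D is at the origin; DR runs at -79.4° with length 14.7, so R = (2.704, -14.45). ∠DRE = 130.2° gives RE at -29.60° from the x-axis; with |RE| = 9.2, E = (10.70, -18.99). ∠REV = 77.5° gives EV at 72.90° from the x-axis; with |EV| = 18.2, V = (16.05, -1.598). ∠EVK = 133.5° gives VK at 119.4° from the x-axis; with |VK| = 20.4, K = (6.041, 16.17). ∠VKL = 115.7° gives KL at -176.3° from the x-axis; with |KL| = 12.9, L = (-6.833, 15.34). ∠KLG = 39.1° gives LG at -35.40° from the x-axis; with |LG| = 15.7, G = (5.965, 6.248). Then |RG| = |G − R| = 20.95.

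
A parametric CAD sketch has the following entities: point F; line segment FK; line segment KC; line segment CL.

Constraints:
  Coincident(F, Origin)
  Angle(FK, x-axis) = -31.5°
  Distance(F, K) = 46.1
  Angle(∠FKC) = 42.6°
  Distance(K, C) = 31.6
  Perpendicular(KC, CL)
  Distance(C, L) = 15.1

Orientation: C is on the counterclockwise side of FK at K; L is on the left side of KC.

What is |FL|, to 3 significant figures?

16.3

∠FKC = 42.6°, so KC runs at -31.5° + (180° − 42.6°) = 106° from the x-axis; with |KC| = 31.6, C = K + 31.6·(cos 106°, sin 106°) = (30.6, 6.30). KC ⟂ CL; with |CL| = 15.1 on the left of KC, L = C + 15.1·(-0.962, -0.274) = (16.1, 2.17). Then |FL| = |L − F| = 16.3.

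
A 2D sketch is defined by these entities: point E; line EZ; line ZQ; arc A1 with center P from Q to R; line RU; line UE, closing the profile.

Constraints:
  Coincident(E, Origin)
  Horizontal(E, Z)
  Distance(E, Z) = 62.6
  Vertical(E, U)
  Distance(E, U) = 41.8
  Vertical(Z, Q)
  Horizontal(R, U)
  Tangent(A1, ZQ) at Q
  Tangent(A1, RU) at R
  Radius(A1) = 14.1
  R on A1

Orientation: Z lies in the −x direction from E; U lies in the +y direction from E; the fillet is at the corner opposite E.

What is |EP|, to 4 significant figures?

55.85

EU is vertical with |EU| = 41.8 and U on the +y side, so U = (0.000, 41.80). The virtual corner opposite E is at (-62.60, 41.80). The tangent condition forces PQ to be normal to ZQ and tangency of A1 to RU means the radius PR is perpendicular to RU, with radius 14.1, so the center P sits 14.1 in from both sides at P = (-48.50, 27.70). Then |EP| = |P − E| = 55.85.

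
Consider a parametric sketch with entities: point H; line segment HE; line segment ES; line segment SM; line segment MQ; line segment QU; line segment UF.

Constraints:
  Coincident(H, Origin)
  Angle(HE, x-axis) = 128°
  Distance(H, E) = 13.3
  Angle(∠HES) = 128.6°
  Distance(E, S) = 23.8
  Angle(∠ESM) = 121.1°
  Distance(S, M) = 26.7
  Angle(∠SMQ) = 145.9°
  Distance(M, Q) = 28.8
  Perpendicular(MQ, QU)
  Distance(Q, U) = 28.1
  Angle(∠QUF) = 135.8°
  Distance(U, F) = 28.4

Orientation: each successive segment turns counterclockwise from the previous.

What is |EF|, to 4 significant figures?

31.41

H is at the origin; HE runs at 128.0° with length 13.3, so E = (-8.188, 10.48). ∠HES = 128.6° gives ES at 179.4° from the x-axis; with |ES| = 23.8, S = (-31.99, 10.73). ∠ESM = 121.1° gives SM at -121.7° from the x-axis; with |SM| = 26.7, M = (-46.02, -11.99). ∠SMQ = 145.9° gives MQ at -87.60° from the x-axis; with |MQ| = 28.8, Q = (-44.81, -40.76). The perpendicularity gives QU at right angles to MQ, so QU runs at 2.400°; with |QU| = 28.1, U = (-16.74, -39.58). ∠QUF = 135.8° gives UF at 46.60° from the x-axis; with |UF| = 28.4, F = (2.778, -18.95). Then |EF| = |F − E| = 31.41.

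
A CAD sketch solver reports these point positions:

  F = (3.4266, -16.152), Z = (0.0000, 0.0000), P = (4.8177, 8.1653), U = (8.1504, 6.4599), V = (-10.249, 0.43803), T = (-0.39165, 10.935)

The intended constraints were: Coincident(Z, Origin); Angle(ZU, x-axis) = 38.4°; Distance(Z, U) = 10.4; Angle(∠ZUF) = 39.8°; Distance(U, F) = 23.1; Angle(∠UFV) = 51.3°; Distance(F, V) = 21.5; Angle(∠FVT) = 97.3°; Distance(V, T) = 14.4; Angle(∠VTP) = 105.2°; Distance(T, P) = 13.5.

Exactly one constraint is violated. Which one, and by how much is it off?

Distance(T, P) = 13.5 — off by 7.60.

Z = (0.00, 0.00) ✓; ZU at 38.40° ✓; |ZU| = 10.40 ✓; ∠ZUF = 39.80° ✓; |UF| = 23.10 ✓; ∠UFV = 51.30° ✓; |FV| = 21.50 ✓; ∠FVT = 97.30° ✓; |VT| = 14.40 ✓; ∠VTP = 105.2° ✓; |TP| = 5.900 ✗.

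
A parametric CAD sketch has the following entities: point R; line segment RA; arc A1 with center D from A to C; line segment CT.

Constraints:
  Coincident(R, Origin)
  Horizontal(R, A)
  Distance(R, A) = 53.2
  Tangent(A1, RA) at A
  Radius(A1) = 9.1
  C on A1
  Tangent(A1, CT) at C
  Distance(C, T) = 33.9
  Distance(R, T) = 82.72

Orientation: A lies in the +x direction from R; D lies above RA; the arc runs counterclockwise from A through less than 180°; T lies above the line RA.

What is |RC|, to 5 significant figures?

61.995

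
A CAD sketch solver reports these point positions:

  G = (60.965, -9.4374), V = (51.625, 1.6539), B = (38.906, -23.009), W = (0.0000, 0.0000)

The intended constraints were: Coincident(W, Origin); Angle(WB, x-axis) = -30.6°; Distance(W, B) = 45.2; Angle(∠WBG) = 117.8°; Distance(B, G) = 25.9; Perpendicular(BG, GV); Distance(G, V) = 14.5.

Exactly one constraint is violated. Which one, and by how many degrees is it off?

Perpendicular(BG, GV) — off by 8.50°.

W = (0.00, 0.00) ✓; WB at -30.60° ✓; |WB| = 45.20 ✓; ∠WBG = 117.8° ✓; |BG| = 25.90 ✓; ∠(BG, GV) = 98.50° ✗; |GV| = 14.50 ✓.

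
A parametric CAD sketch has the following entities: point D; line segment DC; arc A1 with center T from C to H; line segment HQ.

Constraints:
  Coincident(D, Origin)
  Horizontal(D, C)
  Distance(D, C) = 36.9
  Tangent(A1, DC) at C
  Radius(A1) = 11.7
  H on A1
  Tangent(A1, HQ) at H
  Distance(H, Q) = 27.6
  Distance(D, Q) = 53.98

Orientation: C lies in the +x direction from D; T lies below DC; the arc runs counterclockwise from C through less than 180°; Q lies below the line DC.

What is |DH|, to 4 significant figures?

30.02

D is at the origin; D and C share the same y with |DC| = 36.9 and C on the +x side, so C = (36.90, 0.000). A1 meets DC tangentially, so TC is at right angles to DC, so T = C + (0, -11.7) = (36.90, -11.70). Since TH ⟂ HQ (tangency), |TQ| = √(11.7² + 27.6²) = 29.98 regardless of where H sits on A1. So Q lies on both circle(D, 53.98) and circle(T, 29.98); the below-DC intersection is Q = (34.43, -41.58). H is the foot of the tangent from Q: H = (25.79, -15.36).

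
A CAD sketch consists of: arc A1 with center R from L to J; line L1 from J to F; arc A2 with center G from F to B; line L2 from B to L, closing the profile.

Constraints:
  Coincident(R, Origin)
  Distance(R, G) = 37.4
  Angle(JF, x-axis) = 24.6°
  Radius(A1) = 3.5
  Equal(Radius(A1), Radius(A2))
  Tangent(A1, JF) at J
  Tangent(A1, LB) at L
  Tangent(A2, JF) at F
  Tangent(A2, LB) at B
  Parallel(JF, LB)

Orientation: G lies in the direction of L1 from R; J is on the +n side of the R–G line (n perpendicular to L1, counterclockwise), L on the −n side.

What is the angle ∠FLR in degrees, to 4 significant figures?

79.40°

The slot axis is L1's direction at 24.6°, so u = (cos 24.6°, sin 24.6°) = (0.9092, 0.4163) and n = (−sin 24.6°, cos 24.6°) = (-0.4163, 0.9092). R is at the origin and G lies 37.4 along u from R, so G = 37.4·u = (34.01, 15.57). Tangency of A1 to both parallel lines with radius 3.5 puts J and L at R ± 3.5·n: J = (-1.457, 3.182), L = (1.457, -3.182). Equal radii place F and B the same way about G: F = G + 3.5·n = (32.55, 18.75), B = G − 3.5·n = (35.46, 12.39). Then cos ∠FLR = LF·LR / (|LF||LR|), giving 79.40°.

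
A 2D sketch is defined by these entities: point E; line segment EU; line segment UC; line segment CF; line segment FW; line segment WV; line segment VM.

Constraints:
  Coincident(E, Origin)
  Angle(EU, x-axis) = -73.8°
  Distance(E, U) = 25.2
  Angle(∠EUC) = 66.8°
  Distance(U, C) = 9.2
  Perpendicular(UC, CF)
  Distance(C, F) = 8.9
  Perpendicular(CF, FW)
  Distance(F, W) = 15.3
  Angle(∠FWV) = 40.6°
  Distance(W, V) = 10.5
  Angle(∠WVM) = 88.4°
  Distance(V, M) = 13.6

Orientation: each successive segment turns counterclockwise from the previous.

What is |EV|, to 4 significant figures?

22.58

The perpendicularity gives FW at right angles to CF, so FW runs at -140.6°; with |FW| = 15.3, W = (-3.332, -21.19). ∠FWV = 40.6° gives WV at -1.200° from the x-axis; with |WV| = 10.5, V = (7.165, -21.41). Then |EV| = |V − E| = 22.58.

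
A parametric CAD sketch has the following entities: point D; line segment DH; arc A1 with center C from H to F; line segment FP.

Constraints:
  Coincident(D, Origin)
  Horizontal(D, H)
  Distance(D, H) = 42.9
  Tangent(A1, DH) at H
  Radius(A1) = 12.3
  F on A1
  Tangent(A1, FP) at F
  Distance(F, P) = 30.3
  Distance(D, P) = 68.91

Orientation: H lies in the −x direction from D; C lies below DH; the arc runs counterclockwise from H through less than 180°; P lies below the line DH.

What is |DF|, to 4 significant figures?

56.67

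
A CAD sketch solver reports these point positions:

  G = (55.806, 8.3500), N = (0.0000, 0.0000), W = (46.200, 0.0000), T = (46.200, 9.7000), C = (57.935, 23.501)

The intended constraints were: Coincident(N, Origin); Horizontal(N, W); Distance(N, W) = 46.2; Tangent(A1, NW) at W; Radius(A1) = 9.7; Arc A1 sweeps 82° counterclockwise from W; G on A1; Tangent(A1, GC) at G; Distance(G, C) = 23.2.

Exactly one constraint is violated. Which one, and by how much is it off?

Distance(G, C) = 23.2 — off by 7.90.

N = (0.00, 0.00) ✓; N.y = 0.00, W.y = 0.00 ✓; |NW| = 46.20 ✓; ∠(TW, WN) = 90.00° ✓; |TW| = 9.700 ✓; bearing(T→G) − bearing(T→W) = 82.00° ✓; |TG| = 9.700 ✓; ∠(TG, GC) = 90.00° ✓; |GC| = 15.30 ✗.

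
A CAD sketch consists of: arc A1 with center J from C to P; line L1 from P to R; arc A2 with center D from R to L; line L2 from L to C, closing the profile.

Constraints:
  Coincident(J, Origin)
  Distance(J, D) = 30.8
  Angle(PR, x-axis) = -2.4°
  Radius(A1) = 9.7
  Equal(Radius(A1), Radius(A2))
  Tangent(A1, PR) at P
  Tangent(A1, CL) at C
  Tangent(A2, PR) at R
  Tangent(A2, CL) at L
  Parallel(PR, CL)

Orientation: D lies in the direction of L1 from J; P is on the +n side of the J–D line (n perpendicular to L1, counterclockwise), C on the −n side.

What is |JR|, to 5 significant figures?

32.291

Tangency of A1 to both parallel lines with radius 9.7 puts P and C at J ± 9.7·n: P = (0.40619, 9.6915), C = (-0.40619, -9.6915). Equal radii place R and L the same way about D: R = D + 9.7·n = (31.179, 8.4017), L = D − 9.7·n = (30.367, -10.981). Then |JR| = |R − J| = 32.291.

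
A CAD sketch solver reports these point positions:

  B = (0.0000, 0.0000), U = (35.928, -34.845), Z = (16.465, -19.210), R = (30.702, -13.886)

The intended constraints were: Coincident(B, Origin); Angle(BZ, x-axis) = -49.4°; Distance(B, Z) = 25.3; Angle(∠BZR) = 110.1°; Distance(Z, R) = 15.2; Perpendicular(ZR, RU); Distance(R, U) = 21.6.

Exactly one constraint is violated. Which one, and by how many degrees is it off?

Perpendicular(ZR, RU) — off by 6.50°.

B = (0.00, 0.00) ✓; BZ at -49.40° ✓; |BZ| = 25.30 ✓; ∠BZR = 110.1° ✓; |ZR| = 15.20 ✓; ∠(ZR, RU) = 96.50° ✗; |RU| = 21.60 ✓.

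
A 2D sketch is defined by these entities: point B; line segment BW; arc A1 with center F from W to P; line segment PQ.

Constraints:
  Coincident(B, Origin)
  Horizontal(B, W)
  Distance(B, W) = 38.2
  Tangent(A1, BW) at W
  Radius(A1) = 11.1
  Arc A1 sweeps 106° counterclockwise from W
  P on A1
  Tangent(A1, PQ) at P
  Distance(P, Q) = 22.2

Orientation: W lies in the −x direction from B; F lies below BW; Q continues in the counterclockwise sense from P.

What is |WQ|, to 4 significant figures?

35.79

On A1, W sits at bearing 90° from F; a 106° counterclockwise sweep puts P at bearing 196°, so P = F + 11.1·(cos 196°, sin 196°) = (-48.87, -14.16). Since A1 is tangent to PQ there, FP ⟂ PQ, so PQ runs along (−sin 196°, cos 196°); with |PQ| = 22.2, Q = (-42.75, -35.50). Then |WQ| = |Q − W| = 35.79.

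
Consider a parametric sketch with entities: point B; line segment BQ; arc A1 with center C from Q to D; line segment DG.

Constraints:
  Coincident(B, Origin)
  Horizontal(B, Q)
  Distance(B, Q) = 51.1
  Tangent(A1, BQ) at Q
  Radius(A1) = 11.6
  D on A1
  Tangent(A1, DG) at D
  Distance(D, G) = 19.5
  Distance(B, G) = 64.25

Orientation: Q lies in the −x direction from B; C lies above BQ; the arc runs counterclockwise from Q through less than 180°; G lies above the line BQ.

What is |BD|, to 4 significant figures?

46.20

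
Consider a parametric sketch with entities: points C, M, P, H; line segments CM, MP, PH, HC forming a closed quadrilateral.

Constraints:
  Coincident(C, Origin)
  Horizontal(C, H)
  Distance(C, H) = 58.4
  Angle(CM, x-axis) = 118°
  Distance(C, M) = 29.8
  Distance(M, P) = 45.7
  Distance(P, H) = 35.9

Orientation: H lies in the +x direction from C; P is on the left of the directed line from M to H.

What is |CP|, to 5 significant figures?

39.683

Checks: |MP| = 45.70 ✓; |PH| = 35.90 ✓.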